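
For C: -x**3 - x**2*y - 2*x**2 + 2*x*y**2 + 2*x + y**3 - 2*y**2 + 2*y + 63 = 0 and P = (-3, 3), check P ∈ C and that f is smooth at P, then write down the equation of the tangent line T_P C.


Tangent line at P: 23*x - 28*y + 153 = 0.

Step 1: f(-3, 3) = 0, so P lies on C.
Step 2: partial derivatives
  f_x(x, y) = -3*x**2 - 2*x*y - 4*x + 2*y**2 + 2, f_y(x, y) = -x**2 + 4*x*y + 3*y**2 - 4*y + 2.
  f_x(P) = 23, f_y(P) = -28 (gradient nonzero, so P is smooth).
Step 3: tangent line at P: 23·(x − -3) + -28·(y − 3) = 0.
Expanding: 23*x - 28*y + 153 = 0.


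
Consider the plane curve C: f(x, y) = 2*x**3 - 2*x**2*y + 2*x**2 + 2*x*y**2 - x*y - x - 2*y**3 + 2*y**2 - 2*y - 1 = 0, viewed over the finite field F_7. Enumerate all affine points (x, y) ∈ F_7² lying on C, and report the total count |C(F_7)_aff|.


Affine F_7-points: {(0, 4), (2, 0), (4, 3), (4, 4), (4, 5), (5, 0), (6, 0), (6, 3), (6, 4)}; count = 9.

For each of the 49 pairs (x, y) ∈ F_7², evaluate f(x, y) mod 7. Record the zeros.
  x = 0: [0↦6, 1↦4, 2↦1, 3↦6, 4↦0, 5↦6, 6↦5]  zeros at y ∈ {4}
  x = 1: [0↦2, 1↦6, 2↦6, 3↦4, 4↦2, 5↦2, 6↦6]  zeros at y ∈ ∅
  x = 2: [0↦0, 1↦6, 2↦5, 3↦6, 4↦4, 5↦1, 6↦6]  zeros at y ∈ {0}
  x = 3: [0↦5, 1↦2, 2↦3, 3↦3, 4↦4, 5↦1, 6↦3]  zeros at y ∈ ∅
  x = 4: [0↦1, 1↦6, 2↦5, 3↦0, 4↦0, 5↦0, 6↦2]  zeros at y ∈ {3, 4, 5}
  x = 5: [0↦0, 1↦2, 2↦2, 3↦2, 4↦4, 5↦3, 6↦1]  zeros at y ∈ {0}
  x = 6: [0↦0, 1↦2, 2↦6, 3↦0, 4↦0, 5↦1, 6↦5]  zeros at y ∈ {0, 3, 4}
Collecting zeros: affine points = {(0, 4), (2, 0), (4, 3), (4, 4), (4, 5), (5, 0), (6, 0), (6, 3), (6, 4)}.
Total count |C(F_7)_aff| = 9.


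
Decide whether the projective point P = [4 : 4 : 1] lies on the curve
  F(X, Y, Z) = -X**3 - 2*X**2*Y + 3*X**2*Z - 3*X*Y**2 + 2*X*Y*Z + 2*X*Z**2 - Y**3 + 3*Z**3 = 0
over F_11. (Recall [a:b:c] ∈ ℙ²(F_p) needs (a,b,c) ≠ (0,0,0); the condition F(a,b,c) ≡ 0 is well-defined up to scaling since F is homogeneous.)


F(4,4,1) ≡ 6 (mod 11); P is NOT on the curve.

Evaluate F(4, 4, 1) term-by-term (mod 11).
  -X**3 ↦ -1·64·1·1 = -64
  -2*X**2*Y ↦ -2·16·4·1 = -128
  3*X**2*Z ↦ 3·16·1·1 = 48
  -3*X*Y**2 ↦ -3·4·16·1 = -192
  2*X*Y*Z ↦ 2·4·4·1 = 32
  2*X*Z**2 ↦ 2·4·1·1 = 8
  -Y**3 ↦ -1·1·64·1 = -64
  3*Z**3 ↦ 3·1·1·1 = 3
Sum: F(4, 4, 1) = (-64) + (-128) + (48) + (-192) + (32) + (8) + (-64) + (3) = -357.
Reducing mod 11: -357 ≡ 6 (mod 11).
Since F(a, b, c) ≡ 6 ≠ 0 (mod 11), P does NOT lie on the curve.


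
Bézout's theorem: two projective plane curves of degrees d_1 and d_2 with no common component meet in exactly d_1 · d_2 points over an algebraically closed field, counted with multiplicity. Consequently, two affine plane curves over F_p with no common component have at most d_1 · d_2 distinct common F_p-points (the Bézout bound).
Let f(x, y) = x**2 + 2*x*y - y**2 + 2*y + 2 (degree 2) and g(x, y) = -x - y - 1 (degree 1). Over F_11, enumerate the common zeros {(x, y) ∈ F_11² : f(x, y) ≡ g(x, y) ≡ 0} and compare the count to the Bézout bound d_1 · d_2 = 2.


Common zeros: ∅; count = 0; Bézout bound = 2.

deg(f) = 2, deg(g) = 1, so Bézout bound = 2.
Scan x ∈ F_11. For each x, list the y ∈ F_11 with f(x, y) ≡ 0 and those with g(x, y) ≡ 0 (mod 11); the common zeros in that column are the intersection.
  x = 0: f ≡ 0 at y ∈ {6, 7}; g ≡ 0 at y ∈ {10}; common: ∅.
  x = 1: f ≡ 0 at y ∈ ∅; g ≡ 0 at y ∈ {9}; common: ∅.
  x = 2: f ≡ 0 at y ∈ {1, 5}; g ≡ 0 at y ∈ {8}; common: ∅.
  x = 3: f ≡ 0 at y ∈ {0, 8}; g ≡ 0 at y ∈ {7}; common: ∅.
  x = 4: f ≡ 0 at y ∈ ∅; g ≡ 0 at y ∈ {6}; common: ∅.
  x = 5: f ≡ 0 at y ∈ ∅; g ≡ 0 at y ∈ {5}; common: ∅.
  x = 6: f ≡ 0 at y ∈ ∅; g ≡ 0 at y ∈ {4}; common: ∅.
  x = 7: f ≡ 0 at y ∈ {1, 4}; g ≡ 0 at y ∈ {3}; common: ∅.
  x = 8: f ≡ 0 at y ∈ {0, 7}; g ≡ 0 at y ∈ {2}; common: ∅.
  x = 9: f ≡ 0 at y ∈ ∅; g ≡ 0 at y ∈ {1}; common: ∅.
  x = 10: f ≡ 0 at y ∈ {5, 6}; g ≡ 0 at y ∈ {0}; common: ∅.
Collecting: common zeros = ∅, so the count is 0.
Comparison with the Bézout bound: 0 ≤ 2 = deg(f)·deg(g), as expected for curves with no common component (the affine F_11-count falls short of the bound because intersections may lie at infinity, over extension fields, or carry multiplicity).


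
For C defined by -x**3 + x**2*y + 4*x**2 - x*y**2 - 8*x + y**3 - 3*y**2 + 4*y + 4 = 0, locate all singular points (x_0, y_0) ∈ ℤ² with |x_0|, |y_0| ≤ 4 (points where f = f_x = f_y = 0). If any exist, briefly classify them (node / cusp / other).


Singular points: {(2, 2)}; classification: cusp.

Compute partial derivatives:
  f_x = -3*x**2 + 2*x*y + 8*x - y**2 - 8.
  f_y = x**2 - 2*x*y + 3*y**2 - 6*y + 4.
Scan x_0 ∈ {−4, ..., 4}. For each x_0, f_y(x_0, y) is a polynomial in y; find its integer roots y ∈ {−4, ..., 4}, then test f_x and f at those candidates.
  x = -4: f_y(-4, y) = 3*y**2 + 2*y + 20; no integer root y with |y| ≤ 4.
  x = -3: f_y(-3, y) = 3*y**2 + 13; no integer root y with |y| ≤ 4.
  x = -2: f_y(-2, y) = 3*y**2 - 2*y + 8; no integer root y with |y| ≤ 4.
  x = -1: f_y(-1, y) = 3*y**2 - 4*y + 5; no integer root y with |y| ≤ 4.
  x = 0: f_y(0, y) = 3*y**2 - 6*y + 4; no integer root y with |y| ≤ 4.
  x = 1: f_y(1, y) = 3*y**2 - 8*y + 5; vanishes at y ∈ {1}. (1, 1): f_x = -2 ≠ 0.
  x = 2: f_y(2, y) = 3*y**2 - 10*y + 8; vanishes at y ∈ {2}. (2, 2): f_x = 0, f = 0 — SINGULAR.
  x = 3: f_y(3, y) = 3*y**2 - 12*y + 13; no integer root y with |y| ≤ 4.
  x = 4: f_y(4, y) = 3*y**2 - 14*y + 20; no integer root y with |y| ≤ 4.
Only singular point on the grid: (2, 2).
Classify: substitute x = 2 + u, y = 2 + v and expand: f = -u**3 + u**2*v - u*v**2 + v**3 + v**2.
No constant or linear terms (consistent with a singular point). Quadratic part: v**2. Cubic part: -u**3 + u**2*v - u*v**2 + v**3.
The quadratic part v**2 is a perfect square, so there is a single (double) tangent line v = 0, i.e. y = 2. Restricting the cubic part to that line (v = 0) leaves -u**3 ≠ 0, so f is not divisible by v and the branch is v² ≈ u**3 to lowest order — this is a cusp.
Classification: cusp.


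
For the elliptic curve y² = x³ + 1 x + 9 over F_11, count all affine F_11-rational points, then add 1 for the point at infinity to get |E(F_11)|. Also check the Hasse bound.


Affine points = {(0, 3), (0, 8), (1, 0), (4, 0), (6, 0), (8, 1), (8, 10)}; affine count = 7; |E(F_11)| = 8.

Discriminant check: Δ ∝ 4a³ + 27b² = 4·1³ + 27·9² = 4·1 + 27·81 ≡ 2 (mod 11). Nonzero ⇒ E is nonsingular.
For each x ∈ F_11, compute rhs = x³ + 1·x + 9 mod 11, then count y ∈ F_11 with y² ≡ rhs.
  x = 0: rhs = 9, matching y values: 3, 8 (2 points).
  x = 1: rhs = 0, matching y values: 0 (1 points).
  x = 2: rhs = 8, matching y values: none (0 points).
  x = 3: rhs = 6, matching y values: none (0 points).
  x = 4: rhs = 0, matching y values: 0 (1 points).
  x = 5: rhs = 7, matching y values: none (0 points).
  x = 6: rhs = 0, matching y values: 0 (1 points).
  x = 7: rhs = 7, matching y values: none (0 points).
  x = 8: rhs = 1, matching y values: 1, 10 (2 points).
  x = 9: rhs = 10, matching y values: none (0 points).
  x = 10: rhs = 7, matching y values: none (0 points).
Total affine count: 7.
Full point count |E(F_11)| = 7 + 1 = 8.
Hasse bound: |8 − (11+1)| = |-4| = 4 ≤ 2√11 ≈ 6.6332 ✓.


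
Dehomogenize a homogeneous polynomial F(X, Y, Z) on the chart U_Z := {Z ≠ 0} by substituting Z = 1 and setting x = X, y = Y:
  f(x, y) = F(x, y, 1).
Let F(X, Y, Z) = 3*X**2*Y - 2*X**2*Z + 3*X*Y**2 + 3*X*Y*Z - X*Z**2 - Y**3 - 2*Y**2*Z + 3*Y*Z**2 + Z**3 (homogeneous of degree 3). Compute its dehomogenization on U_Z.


f(x, y) = 3*x**2*y - 2*x**2 + 3*x*y**2 + 3*x*y - x - y**3 - 2*y**2 + 3*y + 1

On U_Z we set Z = 1. Each monomial c·X^i·Y^j·Z^k in F becomes c·x^i·y^j·1^k = c·x^i·y^j.
Substituting Z = 1: F(X, Y, 1) = 3*x**2*y - 2*x**2 + 3*x*y**2 + 3*x*y - x - y**3 - 2*y**2 + 3*y + 1.
Note: deg(f) ≤ deg(F) = 3; strict inequality happens when F is divisible by Z (lost terms).


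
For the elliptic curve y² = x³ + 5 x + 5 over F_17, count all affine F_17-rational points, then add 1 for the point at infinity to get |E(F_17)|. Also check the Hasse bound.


Affine points = {(3, 8), (3, 9), (4, 2), (4, 15), (5, 6), (5, 11), (6, 8), (6, 9), (7, 3), (7, 14), (8, 8), (8, 9), (10, 1), (10, 16), (12, 5), (12, 12), (15, 2), (15, 15), (16, 4), (16, 13)}; affine count = 20; |E(F_17)| = 21.

Discriminant check: Δ ∝ 4a³ + 27b² = 4·5³ + 27·5² = 4·125 + 27·25 ≡ 2 (mod 17). Nonzero ⇒ E is nonsingular.
For each x ∈ F_17, compute rhs = x³ + 5·x + 5 mod 17, then count y ∈ F_17 with y² ≡ rhs.
  x = 0: rhs = 5, matching y values: none (0 points).
  x = 1: rhs = 11, matching y values: none (0 points).
  x = 2: rhs = 6, matching y values: none (0 points).
  x = 3: rhs = 13, matching y values: 8, 9 (2 points).
  x = 4: rhs = 4, matching y values: 2, 15 (2 points).
  x = 5: rhs = 2, matching y values: 6, 11 (2 points).
  x = 6: rhs = 13, matching y values: 8, 9 (2 points).
  x = 7: rhs = 9, matching y values: 3, 14 (2 points).
  x = 8: rhs = 13, matching y values: 8, 9 (2 points).
  x = 9: rhs = 14, matching y values: none (0 points).
  x = 10: rhs = 1, matching y values: 1, 16 (2 points).
  x = 11: rhs = 14, matching y values: none (0 points).
  x = 12: rhs = 8, matching y values: 5, 12 (2 points).
  x = 13: rhs = 6, matching y values: none (0 points).
  x = 14: rhs = 14, matching y values: none (0 points).
  x = 15: rhs = 4, matching y values: 2, 15 (2 points).
  x = 16: rhs = 16, matching y values: 4, 13 (2 points).
Total affine count: 20.
Full point count |E(F_17)| = 20 + 1 = 21.
Hasse bound: |21 − (17+1)| = |3| = 3 ≤ 2√17 ≈ 8.2462 ✓.


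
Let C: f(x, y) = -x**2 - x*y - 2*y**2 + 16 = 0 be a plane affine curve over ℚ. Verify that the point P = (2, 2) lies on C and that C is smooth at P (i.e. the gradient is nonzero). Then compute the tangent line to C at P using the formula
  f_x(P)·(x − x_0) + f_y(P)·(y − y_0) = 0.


Tangent line at P: -6*x - 10*y + 32 = 0.

Step 1: f(2, 2) = 0, so P lies on C.
Step 2: partial derivatives
  f_x(x, y) = -2*x - y, f_y(x, y) = -x - 4*y.
  f_x(P) = -6, f_y(P) = -10 (gradient nonzero, so P is smooth).
Step 3: tangent line at P: -6·(x − 2) + -10·(y − 2) = 0.
Expanding: -6*x - 10*y + 32 = 0.


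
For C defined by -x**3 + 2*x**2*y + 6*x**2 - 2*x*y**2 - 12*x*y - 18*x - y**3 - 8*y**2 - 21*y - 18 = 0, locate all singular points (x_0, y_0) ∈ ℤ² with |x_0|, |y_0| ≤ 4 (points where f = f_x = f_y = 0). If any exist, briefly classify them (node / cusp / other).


Singular points: {(0, -3)}; classification: cusp.

Compute partial derivatives:
  f_x = -3*x**2 + 4*x*y + 12*x - 2*y**2 - 12*y - 18.
  f_y = 2*x**2 - 4*x*y - 12*x - 3*y**2 - 16*y - 21.
Scan x_0 ∈ {−4, ..., 4}. For each x_0, f_y(x_0, y) is a polynomial in y; find its integer roots y ∈ {−4, ..., 4}, then test f_x and f at those candidates.
  x = -4: f_y(-4, y) = 59 - 3*y**2; no integer root y with |y| ≤ 4.
  x = -3: f_y(-3, y) = -3*y**2 - 4*y + 33; no integer root y with |y| ≤ 4.
  x = -2: f_y(-2, y) = -3*y**2 - 8*y + 11; vanishes at y ∈ {1}. (-2, 1): f_x = -76 ≠ 0.
  x = -1: f_y(-1, y) = -3*y**2 - 12*y - 7; no integer root y with |y| ≤ 4.
  x = 0: f_y(0, y) = -3*y**2 - 16*y - 21; vanishes at y ∈ {-3}. (0, -3): f_x = 0, f = 0 — SINGULAR.
  x = 1: f_y(1, y) = -3*y**2 - 20*y - 31; no integer root y with |y| ≤ 4.
  x = 2: f_y(2, y) = -3*y**2 - 24*y - 37; no integer root y with |y| ≤ 4.
  x = 3: f_y(3, y) = -3*y**2 - 28*y - 39; no integer root y with |y| ≤ 4.
  x = 4: f_y(4, y) = -3*y**2 - 32*y - 37; no integer root y with |y| ≤ 4.
Only singular point on the grid: (0, -3).
Classify: substitute x = 0 + u, y = -3 + v and expand: f = -u**3 + 2*u**2*v - 2*u*v**2 - v**3 + v**2.
No constant or linear terms (consistent with a singular point). Quadratic part: v**2. Cubic part: -u**3 + 2*u**2*v - 2*u*v**2 - v**3.
The quadratic part v**2 is a perfect square, so there is a single (double) tangent line v = 0, i.e. y = -3. Restricting the cubic part to that line (v = 0) leaves -u**3 ≠ 0, so f is not divisible by v and the branch is v² ≈ u**3 to lowest order — this is a cusp.
Classification: cusp.


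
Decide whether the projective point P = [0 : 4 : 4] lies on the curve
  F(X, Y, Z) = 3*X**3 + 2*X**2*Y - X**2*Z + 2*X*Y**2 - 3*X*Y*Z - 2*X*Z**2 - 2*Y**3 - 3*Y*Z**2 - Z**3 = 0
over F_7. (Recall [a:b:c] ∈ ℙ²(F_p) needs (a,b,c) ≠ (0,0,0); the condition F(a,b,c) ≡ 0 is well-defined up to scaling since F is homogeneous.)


F(0,4,4) ≡ 1 (mod 7); P is NOT on the curve.

Evaluate F(0, 4, 4) term-by-term (mod 7).
  3*X**3 ↦ 3·0·1·1 = 0
  2*X**2*Y ↦ 2·0·4·1 = 0
  -X**2*Z ↦ -1·0·1·4 = 0
  2*X*Y**2 ↦ 2·0·16·1 = 0
  -3*X*Y*Z ↦ -3·0·4·4 = 0
  -2*X*Z**2 ↦ -2·0·1·16 = 0
  -2*Y**3 ↦ -2·1·64·1 = -128
  -3*Y*Z**2 ↦ -3·1·4·16 = -192
  -Z**3 ↦ -1·1·1·64 = -64
Sum: F(0, 4, 4) = (0) + (0) + (0) + (0) + (0) + (0) + (-128) + (-192) + (-64) = -384.
Reducing mod 7: -384 ≡ 1 (mod 7).
Since F(a, b, c) ≡ 1 ≠ 0 (mod 7), P does NOT lie on the curve.


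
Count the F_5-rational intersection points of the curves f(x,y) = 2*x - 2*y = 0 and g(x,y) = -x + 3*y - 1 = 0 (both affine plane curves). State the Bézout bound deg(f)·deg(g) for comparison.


Common zeros: {(3, 3)}; count = 1; Bézout bound = 1.

deg(f) = 1, deg(g) = 1, so Bézout bound = 1.
Scan x ∈ F_5. For each x, list the y ∈ F_5 with f(x, y) ≡ 0 and those with g(x, y) ≡ 0 (mod 5); the common zeros in that column are the intersection.
  x = 0: f ≡ 0 at y ∈ {0}; g ≡ 0 at y ∈ {2}; common: ∅.
  x = 1: f ≡ 0 at y ∈ {1}; g ≡ 0 at y ∈ {4}; common: ∅.
  x = 2: f ≡ 0 at y ∈ {2}; g ≡ 0 at y ∈ {1}; common: ∅.
  x = 3: f ≡ 0 at y ∈ {3}; g ≡ 0 at y ∈ {3}; common: {3}.
  x = 4: f ≡ 0 at y ∈ {4}; g ≡ 0 at y ∈ {0}; common: ∅.
Collecting: common zeros = {(3, 3)}, so the count is 1.
Comparison with the Bézout bound: 1 ≤ 1 = deg(f)·deg(g), as expected for curves with no common component (the bound is attained).


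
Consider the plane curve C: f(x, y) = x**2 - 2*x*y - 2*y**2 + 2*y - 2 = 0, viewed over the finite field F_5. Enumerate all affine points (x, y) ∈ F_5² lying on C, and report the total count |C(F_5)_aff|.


Affine F_5-points: {(2, 2)}; count = 1.

For each of the 25 pairs (x, y) ∈ F_5², evaluate f(x, y) mod 5. Record the zeros.
  x = 0: [0↦3, 1↦3, 2↦4, 3↦1, 4↦4]  zeros at y ∈ ∅
  x = 1: [0↦4, 1↦2, 2↦1, 3↦1, 4↦2]  zeros at y ∈ ∅
  x = 2: [0↦2, 1↦3, 2↦0, 3↦3, 4↦2]  zeros at y ∈ {2}
  x = 3: [0↦2, 1↦1, 2↦1, 3↦2, 4↦4]  zeros at y ∈ ∅
  x = 4: [0↦4, 1↦1, 2↦4, 3↦3, 4↦3]  zeros at y ∈ ∅
Collecting zeros: affine points = {(2, 2)}.
Total count |C(F_5)_aff| = 1.


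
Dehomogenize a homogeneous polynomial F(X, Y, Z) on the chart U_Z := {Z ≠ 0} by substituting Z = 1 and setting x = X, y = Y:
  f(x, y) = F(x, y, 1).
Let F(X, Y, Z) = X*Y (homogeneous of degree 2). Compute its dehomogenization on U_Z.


f(x, y) = x*y

On U_Z we set Z = 1. Each monomial c·X^i·Y^j·Z^k in F becomes c·x^i·y^j·1^k = c·x^i·y^j.
Substituting Z = 1: F(X, Y, 1) = x*y.
Note: deg(f) ≤ deg(F) = 2; strict inequality happens when F is divisible by Z (lost terms).


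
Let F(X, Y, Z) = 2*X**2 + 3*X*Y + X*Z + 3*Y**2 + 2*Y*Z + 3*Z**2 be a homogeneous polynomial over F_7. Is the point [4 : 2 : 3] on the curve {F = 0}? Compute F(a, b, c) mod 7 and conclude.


F(4,2,3) ≡ 0 (mod 7); P is on the curve.

Evaluate F(4, 2, 3) term-by-term (mod 7).
  2*X**2 ↦ 2·16·1·1 = 32
  3*X*Y ↦ 3·4·2·1 = 24
  X*Z ↦ 1·4·1·3 = 12
  3*Y**2 ↦ 3·1·4·1 = 12
  2*Y*Z ↦ 2·1·2·3 = 12
  3*Z**2 ↦ 3·1·1·9 = 27
Sum: F(4, 2, 3) = (32) + (24) + (12) + (12) + (12) + (27) = 119.
Reducing mod 7: 119 ≡ 0 (mod 7).
Since F(a, b, c) ≡ 0 (mod 7), P lies on the curve.


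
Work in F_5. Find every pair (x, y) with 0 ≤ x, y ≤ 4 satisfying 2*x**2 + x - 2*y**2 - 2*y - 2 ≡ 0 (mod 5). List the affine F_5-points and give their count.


Affine F_5-points: {(3, 1), (3, 3), (4, 1), (4, 3)}; count = 4.

For each of the 25 pairs (x, y) ∈ F_5², evaluate f(x, y) mod 5. Record the zeros.
  x = 0: [0↦3, 1↦4, 2↦1, 3↦4, 4↦3]  zeros at y ∈ ∅
  x = 1: [0↦1, 1↦2, 2↦4, 3↦2, 4↦1]  zeros at y ∈ ∅
  x = 2: [0↦3, 1↦4, 2↦1, 3↦4, 4↦3]  zeros at y ∈ ∅
  x = 3: [0↦4, 1↦0, 2↦2, 3↦0, 4↦4]  zeros at y ∈ {1, 3}
  x = 4: [0↦4, 1↦0, 2↦2, 3↦0, 4↦4]  zeros at y ∈ {1, 3}
Collecting zeros: affine points = {(3, 1), (3, 3), (4, 1), (4, 3)}.
Total count |C(F_5)_aff| = 4.


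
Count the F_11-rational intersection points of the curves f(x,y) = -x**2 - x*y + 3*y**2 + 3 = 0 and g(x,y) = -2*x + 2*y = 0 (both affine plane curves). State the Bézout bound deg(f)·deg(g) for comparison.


Common zeros: ∅; count = 0; Bézout bound = 2.

deg(f) = 2, deg(g) = 1, so Bézout bound = 2.
Scan x ∈ F_11. For each x, list the y ∈ F_11 with f(x, y) ≡ 0 and those with g(x, y) ≡ 0 (mod 11); the common zeros in that column are the intersection.
  x = 0: f ≡ 0 at y ∈ ∅; g ≡ 0 at y ∈ {0}; common: ∅.
  x = 1: f ≡ 0 at y ∈ ∅; g ≡ 0 at y ∈ {1}; common: ∅.
  x = 2: f ≡ 0 at y ∈ {1, 7}; g ≡ 0 at y ∈ {2}; common: ∅.
  x = 3: f ≡ 0 at y ∈ {2, 10}; g ≡ 0 at y ∈ {3}; common: ∅.
  x = 4: f ≡ 0 at y ∈ ∅; g ≡ 0 at y ∈ {4}; common: ∅.
  x = 5: f ≡ 0 at y ∈ {0, 9}; g ≡ 0 at y ∈ {5}; common: ∅.
  x = 6: f ≡ 0 at y ∈ {0, 2}; g ≡ 0 at y ∈ {6}; common: ∅.
  x = 7: f ≡ 0 at y ∈ ∅; g ≡ 0 at y ∈ {7}; common: ∅.
  x = 8: f ≡ 0 at y ∈ {1, 9}; g ≡ 0 at y ∈ {8}; common: ∅.
  x = 9: f ≡ 0 at y ∈ {4, 10}; g ≡ 0 at y ∈ {9}; common: ∅.
  x = 10: f ≡ 0 at y ∈ ∅; g ≡ 0 at y ∈ {10}; common: ∅.
Collecting: common zeros = ∅, so the count is 0.
Comparison with the Bézout bound: 0 ≤ 2 = deg(f)·deg(g), as expected for curves with no common component (the affine F_11-count falls short of the bound because intersections may lie at infinity, over extension fields, or carry multiplicity).


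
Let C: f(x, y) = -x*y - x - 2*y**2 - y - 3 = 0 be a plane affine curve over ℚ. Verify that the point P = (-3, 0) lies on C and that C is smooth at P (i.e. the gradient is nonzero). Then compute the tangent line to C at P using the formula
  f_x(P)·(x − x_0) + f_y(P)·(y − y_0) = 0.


Tangent line at P: -x + 2*y - 3 = 0.

Step 1: f(-3, 0) = 0, so P lies on C.
Step 2: partial derivatives
  f_x(x, y) = -y - 1, f_y(x, y) = -x - 4*y - 1.
  f_x(P) = -1, f_y(P) = 2 (gradient nonzero, so P is smooth).
Step 3: tangent line at P: -1·(x − -3) + 2·(y − 0) = 0.
Expanding: -x + 2*y - 3 = 0.


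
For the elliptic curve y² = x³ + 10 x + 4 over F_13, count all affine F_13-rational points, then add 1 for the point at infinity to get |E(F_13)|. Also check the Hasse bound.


Affine points = {(0, 2), (0, 11), (3, 3), (3, 10), (4, 2), (4, 11), (5, 6), (5, 7), (7, 1), (7, 12), (9, 2), (9, 11), (10, 5), (10, 8)}; affine count = 14; |E(F_13)| = 15.

Discriminant check: Δ ∝ 4a³ + 27b² = 4·10³ + 27·4² = 4·1000 + 27·16 ≡ 12 (mod 13). Nonzero ⇒ E is nonsingular.
For each x ∈ F_13, compute rhs = x³ + 10·x + 4 mod 13, then count y ∈ F_13 with y² ≡ rhs.
  x = 0: rhs = 4, matching y values: 2, 11 (2 points).
  x = 1: rhs = 2, matching y values: none (0 points).
  x = 2: rhs = 6, matching y values: none (0 points).
  x = 3: rhs = 9, matching y values: 3, 10 (2 points).
  x = 4: rhs = 4, matching y values: 2, 11 (2 points).
  x = 5: rhs = 10, matching y values: 6, 7 (2 points).
  x = 6: rhs = 7, matching y values: none (0 points).
  x = 7: rhs = 1, matching y values: 1, 12 (2 points).
  x = 8: rhs = 11, matching y values: none (0 points).
  x = 9: rhs = 4, matching y values: 2, 11 (2 points).
  x = 10: rhs = 12, matching y values: 5, 8 (2 points).
  x = 11: rhs = 2, matching y values: none (0 points).
  x = 12: rhs = 6, matching y values: none (0 points).
Total affine count: 14.
Full point count |E(F_13)| = 14 + 1 = 15.
Hasse bound: |15 − (13+1)| = |1| = 1 ≤ 2√13 ≈ 7.2111 ✓.


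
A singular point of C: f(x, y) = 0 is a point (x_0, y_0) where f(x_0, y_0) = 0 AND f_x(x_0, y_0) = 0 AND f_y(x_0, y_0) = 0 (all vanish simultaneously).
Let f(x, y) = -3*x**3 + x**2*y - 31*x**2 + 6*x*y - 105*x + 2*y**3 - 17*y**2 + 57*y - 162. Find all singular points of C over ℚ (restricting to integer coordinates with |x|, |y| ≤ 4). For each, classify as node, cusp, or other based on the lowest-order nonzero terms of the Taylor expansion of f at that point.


Singular points: {(-3, 3)}; classification: node.

Compute partial derivatives:
  f_x = -9*x**2 + 2*x*y - 62*x + 6*y - 105.
  f_y = x**2 + 6*x + 6*y**2 - 34*y + 57.
Scan x_0 ∈ {−4, ..., 4}. For each x_0, f_y(x_0, y) is a polynomial in y; find its integer roots y ∈ {−4, ..., 4}, then test f_x and f at those candidates.
  x = -4: f_y(-4, y) = 6*y**2 - 34*y + 49; no integer root y with |y| ≤ 4.
  x = -3: f_y(-3, y) = 6*y**2 - 34*y + 48; vanishes at y ∈ {3}. (-3, 3): f_x = 0, f = 0 — SINGULAR.
  x = -2: f_y(-2, y) = 6*y**2 - 34*y + 49; no integer root y with |y| ≤ 4.
  x = -1: f_y(-1, y) = 6*y**2 - 34*y + 52; no integer root y with |y| ≤ 4.
  x = 0: f_y(0, y) = 6*y**2 - 34*y + 57; no integer root y with |y| ≤ 4.
  x = 1: f_y(1, y) = 6*y**2 - 34*y + 64; no integer root y with |y| ≤ 4.
  x = 2: f_y(2, y) = 6*y**2 - 34*y + 73; no integer root y with |y| ≤ 4.
  x = 3: f_y(3, y) = 6*y**2 - 34*y + 84; no integer root y with |y| ≤ 4.
  x = 4: f_y(4, y) = 6*y**2 - 34*y + 97; no integer root y with |y| ≤ 4.
Only singular point on the grid: (-3, 3).
Classify: substitute x = -3 + u, y = 3 + v and expand: f = -3*u**3 + u**2*v - u**2 + 2*v**3 + v**2.
No constant or linear terms (consistent with a singular point). Quadratic part: -u**2 + v**2. Cubic part: -3*u**3 + u**2*v + 2*v**3.
The quadratic part v**2 - u**2 = (v − u)(v + u) splits into two distinct linear factors, so there are two distinct tangent lines y − 3 = ±(x − -3) — this is a node (ordinary double point).
Classification: node.


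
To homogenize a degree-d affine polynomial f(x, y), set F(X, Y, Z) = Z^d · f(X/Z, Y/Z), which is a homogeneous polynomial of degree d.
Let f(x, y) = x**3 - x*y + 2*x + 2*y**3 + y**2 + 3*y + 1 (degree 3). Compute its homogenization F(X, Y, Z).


F(X, Y, Z) = X**3 - X*Y*Z + 2*X*Z**2 + 2*Y**3 + Y**2*Z + 3*Y*Z**2 + Z**3

deg(f) = 3.
Substitute x = X/Z, y = Y/Z into f, then multiply by Z^3.
  monomial 1·x^3·y^0 ↦ 1·X^3·Y^0·Z^0.
  monomial -1·x^1·y^1 ↦ -1·X^1·Y^1·Z^1.
  monomial 2·x^1·y^0 ↦ 2·X^1·Y^0·Z^2.
  monomial 2·x^0·y^3 ↦ 2·X^0·Y^3·Z^0.
  monomial 1·x^0·y^2 ↦ 1·X^0·Y^2·Z^1.
  monomial 3·x^0·y^1 ↦ 3·X^0·Y^1·Z^2.
  monomial 1·x^0·y^0 ↦ 1·X^0·Y^0·Z^3.
Collecting: F(X, Y, Z) = X**3 - X*Y*Z + 2*X*Z**2 + 2*Y**3 + Y**2*Z + 3*Y*Z**2 + Z**3.


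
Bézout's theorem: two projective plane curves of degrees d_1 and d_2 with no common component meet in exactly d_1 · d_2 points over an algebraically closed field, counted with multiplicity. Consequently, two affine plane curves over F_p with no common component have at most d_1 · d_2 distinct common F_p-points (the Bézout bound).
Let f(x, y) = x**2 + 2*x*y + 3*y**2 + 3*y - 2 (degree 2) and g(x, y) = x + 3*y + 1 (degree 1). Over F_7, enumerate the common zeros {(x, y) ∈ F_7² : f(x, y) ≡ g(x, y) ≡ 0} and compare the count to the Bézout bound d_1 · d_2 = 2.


Common zeros: ∅; count = 0; Bézout bound = 2.

deg(f) = 2, deg(g) = 1, so Bézout bound = 2.
Scan x ∈ F_7. For each x, list the y ∈ F_7 with f(x, y) ≡ 0 and those with g(x, y) ≡ 0 (mod 7); the common zeros in that column are the intersection.
  x = 0: f ≡ 0 at y ∈ ∅; g ≡ 0 at y ∈ {2}; common: ∅.
  x = 1: f ≡ 0 at y ∈ {1, 2}; g ≡ 0 at y ∈ {4}; common: ∅.
  x = 2: f ≡ 0 at y ∈ {2, 5}; g ≡ 0 at y ∈ {6}; common: ∅.
  x = 3: f ≡ 0 at y ∈ {0, 4}; g ≡ 0 at y ∈ {1}; common: ∅.
  x = 4: f ≡ 0 at y ∈ {0, 1}; g ≡ 0 at y ∈ {3}; common: ∅.
  x = 5: f ≡ 0 at y ∈ ∅; g ≡ 0 at y ∈ {5}; common: ∅.
  x = 6: f ≡ 0 at y ∈ ∅; g ≡ 0 at y ∈ {0}; common: ∅.
Collecting: common zeros = ∅, so the count is 0.
Comparison with the Bézout bound: 0 ≤ 2 = deg(f)·deg(g), as expected for curves with no common component (the affine F_7-count falls short of the bound because intersections may lie at infinity, over extension fields, or carry multiplicity).


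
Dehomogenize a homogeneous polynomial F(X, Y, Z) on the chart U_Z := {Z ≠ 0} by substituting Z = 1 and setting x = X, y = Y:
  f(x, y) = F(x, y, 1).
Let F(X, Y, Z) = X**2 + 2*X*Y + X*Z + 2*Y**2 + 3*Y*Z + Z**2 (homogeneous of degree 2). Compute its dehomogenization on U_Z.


f(x, y) = x**2 + 2*x*y + x + 2*y**2 + 3*y + 1

On U_Z we set Z = 1. Each monomial c·X^i·Y^j·Z^k in F becomes c·x^i·y^j·1^k = c·x^i·y^j.
Substituting Z = 1: F(X, Y, 1) = x**2 + 2*x*y + x + 2*y**2 + 3*y + 1.
Note: deg(f) ≤ deg(F) = 2; strict inequality happens when F is divisible by Z (lost terms).


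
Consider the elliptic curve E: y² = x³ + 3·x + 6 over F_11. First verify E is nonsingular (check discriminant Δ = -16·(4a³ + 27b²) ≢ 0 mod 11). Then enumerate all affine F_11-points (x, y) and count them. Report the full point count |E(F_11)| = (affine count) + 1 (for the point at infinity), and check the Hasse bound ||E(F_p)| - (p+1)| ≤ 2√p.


Affine points = {(2, 3), (2, 8), (3, 3), (3, 8), (4, 4), (4, 7), (5, 5), (5, 6), (6, 3), (6, 8), (8, 5), (8, 6), (9, 5), (9, 6)}; affine count = 14; |E(F_11)| = 15.

Discriminant check: Δ ∝ 4a³ + 27b² = 4·3³ + 27·6² = 4·27 + 27·36 ≡ 2 (mod 11). Nonzero ⇒ E is nonsingular.
For each x ∈ F_11, compute rhs = x³ + 3·x + 6 mod 11, then count y ∈ F_11 with y² ≡ rhs.
  x = 0: rhs = 6, matching y values: none (0 points).
  x = 1: rhs = 10, matching y values: none (0 points).
  x = 2: rhs = 9, matching y values: 3, 8 (2 points).
  x = 3: rhs = 9, matching y values: 3, 8 (2 points).
  x = 4: rhs = 5, matching y values: 4, 7 (2 points).
  x = 5: rhs = 3, matching y values: 5, 6 (2 points).
  x = 6: rhs = 9, matching y values: 3, 8 (2 points).
  x = 7: rhs = 7, matching y values: none (0 points).
  x = 8: rhs = 3, matching y values: 5, 6 (2 points).
  x = 9: rhs = 3, matching y values: 5, 6 (2 points).
  x = 10: rhs = 2, matching y values: none (0 points).
Total affine count: 14.
Full point count |E(F_11)| = 14 + 1 = 15.
Hasse bound: |15 − (11+1)| = |3| = 3 ≤ 2√11 ≈ 6.6332 ✓.


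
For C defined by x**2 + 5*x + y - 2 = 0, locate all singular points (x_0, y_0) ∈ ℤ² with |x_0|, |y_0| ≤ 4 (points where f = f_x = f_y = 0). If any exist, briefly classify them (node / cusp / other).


No singular points in the scanned grid; C is smooth there.

Compute partial derivatives:
  f_x = 2*x + 5.
  f_y = 1.
f_y = 1 is a nonzero constant, so f_y never vanishes: no point (x, y) can satisfy f = f_x = f_y = 0. In particular no (x, y) ∈ {−4, ..., 4}² is singular; the curve is smooth.


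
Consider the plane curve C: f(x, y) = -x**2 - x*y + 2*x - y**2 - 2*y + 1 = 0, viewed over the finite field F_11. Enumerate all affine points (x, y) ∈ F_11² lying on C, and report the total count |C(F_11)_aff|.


Affine F_11-points: {(2, 2), (2, 5), (5, 1), (5, 3), (6, 5), (6, 9), (7, 1), (8, 6), (9, 2), (9, 9), (10, 4), (10, 6)}; count = 12.

For each of the 121 pairs (x, y) ∈ F_11², evaluate f(x, y) mod 11. Record the zeros.
  x = 0: [0↦1, 1↦9, 2↦4, 3↦8, 4↦10, 5↦10, 6↦8, 7↦4, 8↦9, 9↦1, 10↦2]  zeros at y ∈ ∅
  x = 1: [0↦2, 1↦9, 2↦3, 3↦6, 4↦7, 5↦6, 6↦3, 7↦9, 8↦2, 9↦4, 10↦4]  zeros at y ∈ ∅
  x = 2: [0↦1, 1↦7, 2↦0, 3↦2, 4↦2, 5↦0, 6↦7, 7↦1, 8↦4, 9↦5, 10↦4]  zeros at y ∈ {2, 5}
  x = 3: [0↦9, 1↦3, 2↦6, 3↦7, 4↦6, 5↦3, 6↦9, 7↦2, 8↦4, 9↦4, 10↦2]  zeros at y ∈ ∅
  x = 4: [0↦4, 1↦8, 2↦10, 3↦10, 4↦8, 5↦4, 6↦9, 7↦1, 8↦2, 9↦1, 10↦9]  zeros at y ∈ ∅
  x = 5: [0↦8, 1↦0, 2↦1, 3↦0, 4↦8, 5↦3, 6↦7, 7↦9, 8↦9, 9↦7, 10↦3]  zeros at y ∈ {1, 3}
  x = 6: [0↦10, 1↦1, 2↦1, 3↦10, 4↦6, 5↦0, 6↦3, 7↦4, 8↦3, 9↦0, 10↦6]  zeros at y ∈ {5, 9}
  x = 7: [0↦10, 1↦0, 2↦10, 3↦7, 4↦2, 5↦6, 6↦8, 7↦8, 8↦6, 9↦2, 10↦7]  zeros at y ∈ {1}
  x = 8: [0↦8, 1↦8, 2↦6, 3↦2, 4↦7, 5↦10, 6↦0, 7↦10, 8↦7, 9↦2, 10↦6]  zeros at y ∈ {6}
  x = 9: [0↦4, 1↦3, 2↦0, 3↦6, 4↦10, 5↦1, 6↦1, 7↦10, 8↦6, 9↦0, 10↦3]  zeros at y ∈ {2, 9}
  x = 10: [0↦9, 1↦7, 2↦3, 3↦8, 4↦0, 5↦1, 6↦0, 7↦8, 8↦3, 9↦7, 10↦9]  zeros at y ∈ {4, 6}
Collecting zeros: affine points = {(2, 2), (2, 5), (5, 1), (5, 3), (6, 5), (6, 9), (7, 1), (8, 6), (9, 2), (9, 9), (10, 4), (10, 6)}.
Total count |C(F_11)_aff| = 12.


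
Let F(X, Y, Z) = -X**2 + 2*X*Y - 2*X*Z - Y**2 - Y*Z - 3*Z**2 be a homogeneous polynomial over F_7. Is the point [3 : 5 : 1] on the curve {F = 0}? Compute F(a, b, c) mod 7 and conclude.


F(3,5,1) ≡ 3 (mod 7); P is NOT on the curve.

Evaluate F(3, 5, 1) term-by-term (mod 7).
  -X**2 ↦ -1·9·1·1 = -9
  2*X*Y ↦ 2·3·5·1 = 30
  -2*X*Z ↦ -2·3·1·1 = -6
  -Y**2 ↦ -1·1·25·1 = -25
  -Y*Z ↦ -1·1·5·1 = -5
  -3*Z**2 ↦ -3·1·1·1 = -3
Sum: F(3, 5, 1) = (-9) + (30) + (-6) + (-25) + (-5) + (-3) = -18.
Reducing mod 7: -18 ≡ 3 (mod 7).
Since F(a, b, c) ≡ 3 ≠ 0 (mod 7), P does NOT lie on the curve.


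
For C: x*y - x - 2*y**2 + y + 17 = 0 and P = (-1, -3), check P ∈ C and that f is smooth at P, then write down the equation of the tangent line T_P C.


Tangent line at P: -4*x + 12*y + 32 = 0.

Step 1: f(-1, -3) = 0, so P lies on C.
Step 2: partial derivatives
  f_x(x, y) = y - 1, f_y(x, y) = x - 4*y + 1.
  f_x(P) = -4, f_y(P) = 12 (gradient nonzero, so P is smooth).
Step 3: tangent line at P: -4·(x − -1) + 12·(y − -3) = 0.
Expanding: -4*x + 12*y + 32 = 0.


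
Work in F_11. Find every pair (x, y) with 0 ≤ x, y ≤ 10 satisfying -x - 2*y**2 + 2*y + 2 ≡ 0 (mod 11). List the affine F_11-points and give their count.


Affine F_11-points: {(0, 4), (0, 8), (1, 3), (1, 9), (2, 0), (2, 1), (6, 5), (6, 7), (8, 6), (9, 2), (9, 10)}; count = 11.

For each of the 121 pairs (x, y) ∈ F_11², evaluate f(x, y) mod 11. Record the zeros.
  x = 0: [0↦2, 1↦2, 2↦9, 3↦1, 4↦0, 5↦6, 6↦8, 7↦6, 8↦0, 9↦1, 10↦9]  zeros at y ∈ {4, 8}
  x = 1: [0↦1, 1↦1, 2↦8, 3↦0, 4↦10, 5↦5, 6↦7, 7↦5, 8↦10, 9↦0, 10↦8]  zeros at y ∈ {3, 9}
  x = 2: [0↦0, 1↦0, 2↦7, 3↦10, 4↦9, 5↦4, 6↦6, 7↦4, 8↦9, 9↦10, 10↦7]  zeros at y ∈ {0, 1}
  x = 3: [0↦10, 1↦10, 2↦6, 3↦9, 4↦8, 5↦3, 6↦5, 7↦3, 8↦8, 9↦9, 10↦6]  zeros at y ∈ ∅
  x = 4: [0↦9, 1↦9, 2↦5, 3↦8, 4↦7, 5↦2, 6↦4, 7↦2, 8↦7, 9↦8, 10↦5]  zeros at y ∈ ∅
  x = 5: [0↦8, 1↦8, 2↦4, 3↦7, 4↦6, 5↦1, 6↦3, 7↦1, 8↦6, 9↦7, 10↦4]  zeros at y ∈ ∅
  x = 6: [0↦7, 1↦7, 2↦3, 3↦6, 4↦5, 5↦0, 6↦2, 7↦0, 8↦5, 9↦6, 10↦3]  zeros at y ∈ {5, 7}
  x = 7: [0↦6, 1↦6, 2↦2, 3↦5, 4↦4, 5↦10, 6↦1, 7↦10, 8↦4, 9↦5, 10↦2]  zeros at y ∈ ∅
  x = 8: [0↦5, 1↦5, 2↦1, 3↦4, 4↦3, 5↦9, 6↦0, 7↦9, 8↦3, 9↦4, 10↦1]  zeros at y ∈ {6}
  x = 9: [0↦4, 1↦4, 2↦0, 3↦3, 4↦2, 5↦8, 6↦10, 7↦8, 8↦2, 9↦3, 10↦0]  zeros at y ∈ {2, 10}
  x = 10: [0↦3, 1↦3, 2↦10, 3↦2, 4↦1, 5↦7, 6↦9, 7↦7, 8↦1, 9↦2, 10↦10]  zeros at y ∈ ∅
Collecting zeros: affine points = {(0, 4), (0, 8), (1, 3), (1, 9), (2, 0), (2, 1), (6, 5), (6, 7), (8, 6), (9, 2), (9, 10)}.
Total count |C(F_11)_aff| = 11.


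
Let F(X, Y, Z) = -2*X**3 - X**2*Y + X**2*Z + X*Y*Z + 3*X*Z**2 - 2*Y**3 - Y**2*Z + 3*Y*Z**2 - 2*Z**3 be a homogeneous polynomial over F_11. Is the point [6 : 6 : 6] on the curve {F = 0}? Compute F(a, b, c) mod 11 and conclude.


F(6,6,6) ≡ 0 (mod 11); P is on the curve.

Evaluate F(6, 6, 6) term-by-term (mod 11).
  -2*X**3 ↦ -2·216·1·1 = -432
  -X**2*Y ↦ -1·36·6·1 = -216
  X**2*Z ↦ 1·36·1·6 = 216
  X*Y*Z ↦ 1·6·6·6 = 216
  3*X*Z**2 ↦ 3·6·1·36 = 648
  -2*Y**3 ↦ -2·1·216·1 = -432
  -Y**2*Z ↦ -1·1·36·6 = -216
  3*Y*Z**2 ↦ 3·1·6·36 = 648
  -2*Z**3 ↦ -2·1·1·216 = -432
Sum: F(6, 6, 6) = (-432) + (-216) + (216) + (216) + (648) + (-432) + (-216) + (648) + (-432) = 0.
Reducing mod 11: 0 ≡ 0 (mod 11).
Since F(a, b, c) ≡ 0 (mod 11), P lies on the curve.


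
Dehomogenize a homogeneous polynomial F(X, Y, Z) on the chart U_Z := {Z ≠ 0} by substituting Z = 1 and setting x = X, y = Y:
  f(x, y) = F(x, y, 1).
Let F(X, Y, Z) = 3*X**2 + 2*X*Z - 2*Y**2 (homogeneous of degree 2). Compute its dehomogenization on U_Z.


f(x, y) = 3*x**2 + 2*x - 2*y**2

On U_Z we set Z = 1. Each monomial c·X^i·Y^j·Z^k in F becomes c·x^i·y^j·1^k = c·x^i·y^j.
Substituting Z = 1: F(X, Y, 1) = 3*x**2 + 2*x - 2*y**2.
Note: deg(f) ≤ deg(F) = 2; strict inequality happens when F is divisible by Z (lost terms).


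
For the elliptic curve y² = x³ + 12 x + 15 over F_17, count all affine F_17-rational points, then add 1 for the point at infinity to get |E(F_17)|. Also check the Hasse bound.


Affine points = {(0, 7), (0, 10), (2, 8), (2, 9), (4, 5), (4, 12), (5, 8), (5, 9), (7, 0), (9, 6), (9, 11), (10, 8), (10, 9), (11, 4), (11, 13), (12, 0), (15, 0), (16, 6), (16, 11)}; affine count = 19; |E(F_17)| = 20.

Discriminant check: Δ ∝ 4a³ + 27b² = 4·12³ + 27·15² = 4·1728 + 27·225 ≡ 16 (mod 17). Nonzero ⇒ E is nonsingular.
For each x ∈ F_17, compute rhs = x³ + 12·x + 15 mod 17, then count y ∈ F_17 with y² ≡ rhs.
  x = 0: rhs = 15, matching y values: 7, 10 (2 points).
  x = 1: rhs = 11, matching y values: none (0 points).
  x = 2: rhs = 13, matching y values: 8, 9 (2 points).
  x = 3: rhs = 10, matching y values: none (0 points).
  x = 4: rhs = 8, matching y values: 5, 12 (2 points).
  x = 5: rhs = 13, matching y values: 8, 9 (2 points).
  x = 6: rhs = 14, matching y values: none (0 points).
  x = 7: rhs = 0, matching y values: 0 (1 points).
  x = 8: rhs = 11, matching y values: none (0 points).
  x = 9: rhs = 2, matching y values: 6, 11 (2 points).
  x = 10: rhs = 13, matching y values: 8, 9 (2 points).
  x = 11: rhs = 16, matching y values: 4, 13 (2 points).
  x = 12: rhs = 0, matching y values: 0 (1 points).
  x = 13: rhs = 5, matching y values: none (0 points).
  x = 14: rhs = 3, matching y values: none (0 points).
  x = 15: rhs = 0, matching y values: 0 (1 points).
  x = 16: rhs = 2, matching y values: 6, 11 (2 points).
Total affine count: 19.
Full point count |E(F_17)| = 19 + 1 = 20.
Hasse bound: |20 − (17+1)| = |2| = 2 ≤ 2√17 ≈ 8.2462 ✓.


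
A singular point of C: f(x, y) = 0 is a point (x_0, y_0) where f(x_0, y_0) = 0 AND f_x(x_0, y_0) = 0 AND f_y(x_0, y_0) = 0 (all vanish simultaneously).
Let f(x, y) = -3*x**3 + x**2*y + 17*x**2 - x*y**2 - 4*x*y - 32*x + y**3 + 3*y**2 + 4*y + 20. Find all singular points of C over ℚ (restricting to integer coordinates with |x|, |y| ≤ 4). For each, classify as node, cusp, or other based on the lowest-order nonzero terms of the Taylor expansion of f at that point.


Singular points: {(2, 0)}; classification: node.

Compute partial derivatives:
  f_x = -9*x**2 + 2*x*y + 34*x - y**2 - 4*y - 32.
  f_y = x**2 - 2*x*y - 4*x + 3*y**2 + 6*y + 4.
Scan x_0 ∈ {−4, ..., 4}. For each x_0, f_y(x_0, y) is a polynomial in y; find its integer roots y ∈ {−4, ..., 4}, then test f_x and f at those candidates.
  x = -4: f_y(-4, y) = 3*y**2 + 14*y + 36; no integer root y with |y| ≤ 4.
  x = -3: f_y(-3, y) = 3*y**2 + 12*y + 25; no integer root y with |y| ≤ 4.
  x = -2: f_y(-2, y) = 3*y**2 + 10*y + 16; no integer root y with |y| ≤ 4.
  x = -1: f_y(-1, y) = 3*y**2 + 8*y + 9; no integer root y with |y| ≤ 4.
  x = 0: f_y(0, y) = 3*y**2 + 6*y + 4; no integer root y with |y| ≤ 4.
  x = 1: f_y(1, y) = 3*y**2 + 4*y + 1; vanishes at y ∈ {-1}. (1, -1): f_x = -6 ≠ 0.
  x = 2: f_y(2, y) = 3*y**2 + 2*y; vanishes at y ∈ {0}. (2, 0): f_x = 0, f = 0 — SINGULAR.
  x = 3: f_y(3, y) = 3*y**2 + 1; no integer root y with |y| ≤ 4.
  x = 4: f_y(4, y) = 3*y**2 - 2*y + 4; no integer root y with |y| ≤ 4.
Only singular point on the grid: (2, 0).
Classify: substitute x = 2 + u, y = 0 + v and expand: f = -3*u**3 + u**2*v - u**2 - u*v**2 + v**3 + v**2.
No constant or linear terms (consistent with a singular point). Quadratic part: -u**2 + v**2. Cubic part: -3*u**3 + u**2*v - u*v**2 + v**3.
The quadratic part v**2 - u**2 = (v − u)(v + u) splits into two distinct linear factors, so there are two distinct tangent lines y − 0 = ±(x − 2) — this is a node (ordinary double point).
Classification: node.


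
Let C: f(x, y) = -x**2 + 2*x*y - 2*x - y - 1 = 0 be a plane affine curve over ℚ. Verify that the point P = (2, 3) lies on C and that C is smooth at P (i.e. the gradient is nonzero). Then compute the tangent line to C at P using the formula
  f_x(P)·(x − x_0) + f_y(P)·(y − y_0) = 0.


Tangent line at P: 3*y - 9 = 0.

Step 1: f(2, 3) = 0, so P lies on C.
Step 2: partial derivatives
  f_x(x, y) = -2*x + 2*y - 2, f_y(x, y) = 2*x - 1.
  f_x(P) = 0, f_y(P) = 3 (gradient nonzero, so P is smooth).
Step 3: tangent line at P: 0·(x − 2) + 3·(y − 3) = 0.
Expanding: 3*y - 9 = 0.


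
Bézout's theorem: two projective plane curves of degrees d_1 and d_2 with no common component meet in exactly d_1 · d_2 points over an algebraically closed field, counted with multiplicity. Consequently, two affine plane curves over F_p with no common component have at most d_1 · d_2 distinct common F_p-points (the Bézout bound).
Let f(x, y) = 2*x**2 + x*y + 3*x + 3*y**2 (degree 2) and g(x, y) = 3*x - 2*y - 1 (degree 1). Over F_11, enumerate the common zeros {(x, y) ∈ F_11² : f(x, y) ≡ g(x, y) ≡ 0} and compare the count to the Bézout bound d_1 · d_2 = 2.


Common zeros: {(4, 0), (8, 6)}; count = 2; Bézout bound = 2.

deg(f) = 2, deg(g) = 1, so Bézout bound = 2.
Scan x ∈ F_11. For each x, list the y ∈ F_11 with f(x, y) ≡ 0 and those with g(x, y) ≡ 0 (mod 11); the common zeros in that column are the intersection.
  x = 0: f ≡ 0 at y ∈ {0}; g ≡ 0 at y ∈ {5}; common: ∅.
  x = 1: f ≡ 0 at y ∈ ∅; g ≡ 0 at y ∈ {1}; common: ∅.
  x = 2: f ≡ 0 at y ∈ {5, 9}; g ≡ 0 at y ∈ {8}; common: ∅.
  x = 3: f ≡ 0 at y ∈ {1, 9}; g ≡ 0 at y ∈ {4}; common: ∅.
  x = 4: f ≡ 0 at y ∈ {0, 6}; g ≡ 0 at y ∈ {0}; common: {0}.
  x = 5: f ≡ 0 at y ∈ {5, 8}; g ≡ 0 at y ∈ {7}; common: ∅.
  x = 6: f ≡ 0 at y ∈ {1, 8}; g ≡ 0 at y ∈ {3}; common: ∅.
  x = 7: f ≡ 0 at y ∈ ∅; g ≡ 0 at y ∈ {10}; common: ∅.
  x = 8: f ≡ 0 at y ∈ {6}; g ≡ 0 at y ∈ {6}; common: {6}.
  x = 9: f ≡ 0 at y ∈ ∅; g ≡ 0 at y ∈ {2}; common: ∅.
  x = 10: f ≡ 0 at y ∈ ∅; g ≡ 0 at y ∈ {9}; common: ∅.
Collecting: common zeros = {(4, 0), (8, 6)}, so the count is 2.
Comparison with the Bézout bound: 2 ≤ 2 = deg(f)·deg(g), as expected for curves with no common component (the bound is attained).


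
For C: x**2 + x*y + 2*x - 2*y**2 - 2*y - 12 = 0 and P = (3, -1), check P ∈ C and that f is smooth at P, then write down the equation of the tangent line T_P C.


Tangent line at P: 7*x + 5*y - 16 = 0.

Step 1: f(3, -1) = 0, so P lies on C.
Step 2: partial derivatives
  f_x(x, y) = 2*x + y + 2, f_y(x, y) = x - 4*y - 2.
  f_x(P) = 7, f_y(P) = 5 (gradient nonzero, so P is smooth).
Step 3: tangent line at P: 7·(x − 3) + 5·(y − -1) = 0.
Expanding: 7*x + 5*y - 16 = 0.


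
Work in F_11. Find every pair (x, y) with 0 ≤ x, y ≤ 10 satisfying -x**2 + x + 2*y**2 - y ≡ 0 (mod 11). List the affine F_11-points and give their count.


Affine F_11-points: {(0, 0), (0, 6), (1, 0), (1, 6), (3, 2), (3, 4), (4, 1), (4, 5), (8, 1), (8, 5), (9, 2), (9, 4)}; count = 12.

For each of the 121 pairs (x, y) ∈ F_11², evaluate f(x, y) mod 11. Record the zeros.
  x = 0: [0↦0, 1↦1, 2↦6, 3↦4, 4↦6, 5↦1, 6↦0, 7↦3, 8↦10, 9↦10, 10↦3]  zeros at y ∈ {0, 6}
  x = 1: [0↦0, 1↦1, 2↦6, 3↦4, 4↦6, 5↦1, 6↦0, 7↦3, 8↦10, 9↦10, 10↦3]  zeros at y ∈ {0, 6}
  x = 2: [0↦9, 1↦10, 2↦4, 3↦2, 4↦4, 5↦10, 6↦9, 7↦1, 8↦8, 9↦8, 10↦1]  zeros at y ∈ ∅
  x = 3: [0↦5, 1↦6, 2↦0, 3↦9, 4↦0, 5↦6, 6↦5, 7↦8, 8↦4, 9↦4, 10↦8]  zeros at y ∈ {2, 4}
  x = 4: [0↦10, 1↦0, 2↦5, 3↦3, 4↦5, 5↦0, 6↦10, 7↦2, 8↦9, 9↦9, 10↦2]  zeros at y ∈ {1, 5}
  x = 5: [0↦2, 1↦3, 2↦8, 3↦6, 4↦8, 5↦3, 6↦2, 7↦5, 8↦1, 9↦1, 10↦5]  zeros at y ∈ ∅
  x = 6: [0↦3, 1↦4, 2↦9, 3↦7, 4↦9, 5↦4, 6↦3, 7↦6, 8↦2, 9↦2, 10↦6]  zeros at y ∈ ∅
  x = 7: [0↦2, 1↦3, 2↦8, 3↦6, 4↦8, 5↦3, 6↦2, 7↦5, 8↦1, 9↦1, 10↦5]  zeros at y ∈ ∅
  x = 8: [0↦10, 1↦0, 2↦5, 3↦3, 4↦5, 5↦0, 6↦10, 7↦2, 8↦9, 9↦9, 10↦2]  zeros at y ∈ {1, 5}
  x = 9: [0↦5, 1↦6, 2↦0, 3↦9, 4↦0, 5↦6, 6↦5, 7↦8, 8↦4, 9↦4, 10↦8]  zeros at y ∈ {2, 4}
  x = 10: [0↦9, 1↦10, 2↦4, 3↦2, 4↦4, 5↦10, 6↦9, 7↦1, 8↦8, 9↦8, 10↦1]  zeros at y ∈ ∅
Collecting zeros: affine points = {(0, 0), (0, 6), (1, 0), (1, 6), (3, 2), (3, 4), (4, 1), (4, 5), (8, 1), (8, 5), (9, 2), (9, 4)}.
Total count |C(F_11)_aff| = 12.
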